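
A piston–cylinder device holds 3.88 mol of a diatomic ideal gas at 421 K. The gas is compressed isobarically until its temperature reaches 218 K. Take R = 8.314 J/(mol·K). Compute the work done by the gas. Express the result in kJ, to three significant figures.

W ≈ -6.55 kJ

Isobaric: W = P ΔV = nR ΔT.
W = (3.88)(8.314)(218 − 421) = -6548 J.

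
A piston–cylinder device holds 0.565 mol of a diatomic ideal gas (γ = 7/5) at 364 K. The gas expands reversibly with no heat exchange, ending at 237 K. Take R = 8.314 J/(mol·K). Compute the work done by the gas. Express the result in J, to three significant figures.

Adiabatic ⇒ Q = 0, so W_by = −ΔU = nCᵥ(T₁ − T₂).
Cᵥ = 5R/2 = 20.79 J/(mol·K).
W = (0.565)(20.79)(364 − 237) = 1491 J.

W ≈ 1490 J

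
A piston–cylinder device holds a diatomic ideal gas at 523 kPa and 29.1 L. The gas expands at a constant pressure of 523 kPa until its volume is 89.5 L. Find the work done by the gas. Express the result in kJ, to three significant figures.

W ≈ 31.6 kJ

Isobaric: W = P ΔV.
W = (523 kPa)(89.5 − 29.1 L) = (523)(60.4) = 31589 J.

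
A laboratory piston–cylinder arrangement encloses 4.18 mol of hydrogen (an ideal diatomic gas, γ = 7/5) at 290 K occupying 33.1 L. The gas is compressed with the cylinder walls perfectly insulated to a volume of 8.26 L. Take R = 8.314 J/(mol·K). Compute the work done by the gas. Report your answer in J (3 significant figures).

Adiabatic: TV^(γ−1) = const with γ = 7/5.
T₂ = T₁ (V₁/V₂)^(γ−1) = 290 × (33.1/8.26)^0.4 = 290 × 1.742 = 505.3 K.
W_by = nCᵥ(T₁ − T₂) = (4.18)(20.79)(290 − 505.3) = -18704 J.

W ≈ -18700 J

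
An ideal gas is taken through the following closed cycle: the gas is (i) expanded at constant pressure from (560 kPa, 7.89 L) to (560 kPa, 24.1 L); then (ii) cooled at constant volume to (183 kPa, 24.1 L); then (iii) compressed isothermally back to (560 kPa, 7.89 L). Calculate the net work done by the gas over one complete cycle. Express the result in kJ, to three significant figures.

Leg (i): W = PΔV = (560)(24.1 − 7.89) = 9078 J.
Leg (ii): W = 0.
Leg (iii): W = PᵢVᵢ ln(V_f/Vᵢ) = (4410) ln(7.89/24.1) = -4925 J.
W_net = 9078 − 4925 = 4153 J.

W_net ≈ 4.15 kJ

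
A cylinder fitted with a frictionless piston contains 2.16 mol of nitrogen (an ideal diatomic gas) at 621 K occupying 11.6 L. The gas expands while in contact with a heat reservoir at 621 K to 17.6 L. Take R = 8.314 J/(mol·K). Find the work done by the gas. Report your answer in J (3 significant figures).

Isothermal: W = nRT ln(V₂/V₁).
W = (2.16)(8.314)(621) × ln(17.6/11.6)
  = 11152 × 0.4169
W_by_gas = 4649 J.

W ≈ 4650 J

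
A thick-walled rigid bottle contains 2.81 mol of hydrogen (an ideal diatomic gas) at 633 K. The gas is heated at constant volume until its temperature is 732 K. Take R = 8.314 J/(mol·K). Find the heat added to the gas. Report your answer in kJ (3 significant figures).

Constant volume ⇒ W = 0, so Q = ΔU = nCᵥΔT with Cᵥ = 5R/2 = 20.79 J/(mol·K).
ΔU = (2.81)(20.79)(732 − 633) = 5782 J.

Q ≈ 5.78 kJ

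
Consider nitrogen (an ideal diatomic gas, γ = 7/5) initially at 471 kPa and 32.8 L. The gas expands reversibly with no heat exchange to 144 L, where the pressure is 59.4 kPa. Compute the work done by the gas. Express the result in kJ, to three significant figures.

W ≈ 17.2 kJ

Adiabatic: W = (P₁V₁ − P₂V₂)/(γ − 1) with γ = 7/5.
P₁V₁ = 15449 J, P₂V₂ = 8554 J.
W = (15449 − 8554) / 0.4 = 17238 J.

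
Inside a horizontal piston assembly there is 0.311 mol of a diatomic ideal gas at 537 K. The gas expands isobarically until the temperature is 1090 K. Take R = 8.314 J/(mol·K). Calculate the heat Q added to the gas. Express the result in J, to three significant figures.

Isobaric: W = nRΔT = (0.311)(8.314)(553) = 1430 J.
ΔU = nCᵥΔT with Cᵥ = 5R/2: ΔU = (0.311)(20.79)(553) = 3575 J.
Q = ΔU + W = 3575 + 1430 = 5005 J.

Q ≈ 5000 J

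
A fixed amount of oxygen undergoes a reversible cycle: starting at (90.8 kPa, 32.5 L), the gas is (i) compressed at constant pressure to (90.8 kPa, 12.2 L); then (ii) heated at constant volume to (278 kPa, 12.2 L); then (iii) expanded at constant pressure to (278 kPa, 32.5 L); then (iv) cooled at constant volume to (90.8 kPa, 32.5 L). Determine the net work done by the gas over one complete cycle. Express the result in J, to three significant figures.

Constant-volume legs do no work.
W(i) = (90.8)(12.2 − 32.5) = -1843 J; W(iii) = (278)(32.5 − 12.2) = 5643 J.
W_net = -1843 + 5643 = 3800 J (the clockwise enclosed area).

W_net ≈ 3800 J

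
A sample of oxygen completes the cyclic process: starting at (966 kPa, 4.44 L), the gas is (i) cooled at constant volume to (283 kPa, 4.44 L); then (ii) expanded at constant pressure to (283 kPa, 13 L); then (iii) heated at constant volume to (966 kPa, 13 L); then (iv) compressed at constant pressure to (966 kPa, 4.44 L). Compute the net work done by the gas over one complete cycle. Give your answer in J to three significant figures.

W_net ≈ -5850 J

Constant-volume legs do no work.
W(ii) = (283)(13 − 4.44) = 2422 J; W(iv) = (966)(4.44 − 13) = -8269 J.
W_net = 2422 − 8269 = -5846 J (the counter-clockwise enclosed area).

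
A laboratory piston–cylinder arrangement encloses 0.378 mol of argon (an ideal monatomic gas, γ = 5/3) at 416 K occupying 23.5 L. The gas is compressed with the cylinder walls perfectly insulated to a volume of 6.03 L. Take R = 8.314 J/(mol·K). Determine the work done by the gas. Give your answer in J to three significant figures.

Adiabatic: TV^(γ−1) = const with γ = 5/3.
T₂ = T₁ (V₁/V₂)^(γ−1) = 416 × (23.5/6.03)^0.667 = 416 × 2.476 = 1030 K.
W_by = nCᵥ(T₁ − T₂) = (0.378)(12.47)(416 − 1030) = -2895 J.

W ≈ -2900 J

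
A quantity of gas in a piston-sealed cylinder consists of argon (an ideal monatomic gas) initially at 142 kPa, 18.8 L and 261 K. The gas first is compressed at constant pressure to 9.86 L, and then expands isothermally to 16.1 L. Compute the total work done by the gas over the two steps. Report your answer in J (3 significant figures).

Step 1 (isobaric): W = PΔV = (142 kPa)(9.86 − 18.8 L) = -1269 J.
After step 1: P = 142 kPa, V = 9.86 L, T = 136.9 K.
Step 2 (isothermal): W = P₁V₁ ln(V₂/V₁) = (1400) ln(16.1/9.86) = 686.5 J.
W_total = -1269 + 686.5 = -583 J.

W_total ≈ -583 J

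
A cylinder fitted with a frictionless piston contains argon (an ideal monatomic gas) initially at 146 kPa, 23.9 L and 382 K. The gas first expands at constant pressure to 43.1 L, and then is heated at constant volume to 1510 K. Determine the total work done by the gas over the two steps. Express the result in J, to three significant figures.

Step 1 (isobaric): W = PΔV = (146 kPa)(43.1 − 23.9 L) = 2803 J.
Step 2 (isochoric): W = 0 (constant volume).
W_total = 2803 + 0 = 2803 J.

W_total ≈ 2800 J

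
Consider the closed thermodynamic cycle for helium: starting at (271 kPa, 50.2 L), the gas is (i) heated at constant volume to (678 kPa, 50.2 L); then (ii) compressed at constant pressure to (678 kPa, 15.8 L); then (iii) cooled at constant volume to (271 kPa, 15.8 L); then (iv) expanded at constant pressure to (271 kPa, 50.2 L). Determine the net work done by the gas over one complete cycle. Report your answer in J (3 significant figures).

W_net ≈ -14000 J

Constant-volume legs do no work.
W(ii) = (678)(15.8 − 50.2) = -23323 J; W(iv) = (271)(50.2 − 15.8) = 9322 J.
W_net = -23323 + 9322 = -14001 J (the counter-clockwise enclosed area).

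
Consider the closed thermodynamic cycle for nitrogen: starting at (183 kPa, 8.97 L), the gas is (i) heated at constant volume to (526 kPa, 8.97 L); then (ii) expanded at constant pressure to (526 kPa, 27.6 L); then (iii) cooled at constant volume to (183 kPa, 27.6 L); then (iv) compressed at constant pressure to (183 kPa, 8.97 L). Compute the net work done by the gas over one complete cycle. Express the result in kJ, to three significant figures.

W_net ≈ 6.39 kJ

Constant-volume legs do no work.
W(ii) = (526)(27.6 − 8.97) = 9799 J; W(iv) = (183)(8.97 − 27.6) = -3409 J.
W_net = 9799 − 3409 = 6390 J (the clockwise enclosed area).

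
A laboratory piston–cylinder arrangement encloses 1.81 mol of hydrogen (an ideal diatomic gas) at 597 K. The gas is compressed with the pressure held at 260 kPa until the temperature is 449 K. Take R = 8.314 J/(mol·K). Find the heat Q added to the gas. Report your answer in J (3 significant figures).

Isobaric: W = nRΔT = (1.81)(8.314)(-148) = -2227 J.
ΔU = nCᵥΔT with Cᵥ = 5R/2: ΔU = (1.81)(20.79)(-148) = -5568 J.
Q = ΔU + W = -5568 − 2227 = -7795 J.

Q ≈ -7800 J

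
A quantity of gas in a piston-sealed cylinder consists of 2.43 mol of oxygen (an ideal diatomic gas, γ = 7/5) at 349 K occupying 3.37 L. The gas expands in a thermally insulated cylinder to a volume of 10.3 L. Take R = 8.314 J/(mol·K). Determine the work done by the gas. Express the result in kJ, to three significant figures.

W ≈ 6.35 kJ

Adiabatic: TV^(γ−1) = const with γ = 7/5.
T₂ = T₁ (V₁/V₂)^(γ−1) = 349 × (3.37/10.3)^0.4 = 349 × 0.6396 = 223.2 K.
W_by = nCᵥ(T₁ − T₂) = (2.43)(20.79)(349 − 223.2) = 6353 J.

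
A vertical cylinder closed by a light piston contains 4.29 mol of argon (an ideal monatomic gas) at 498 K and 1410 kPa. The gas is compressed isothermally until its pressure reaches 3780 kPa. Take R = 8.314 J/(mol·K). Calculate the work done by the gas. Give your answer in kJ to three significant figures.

Isothermal process: W = nRT ln(V₂/V₁) = nRT ln(P₁/P₂).
W = (4.29)(8.314)(498) × ln(1410/3780)
  = 17762 × ln(0.373) = 17762 × -0.9861
W_by_gas = -17516 J.

W ≈ -17.5 kJ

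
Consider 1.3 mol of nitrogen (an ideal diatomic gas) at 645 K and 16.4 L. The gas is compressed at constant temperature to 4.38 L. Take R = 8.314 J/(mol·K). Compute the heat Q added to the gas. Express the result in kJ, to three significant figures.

Q ≈ -9.20 kJ

Isothermal ⇒ ΔU = 0, so Q = W = nRT ln(V₂/V₁).
Q = (1.3)(8.314)(645) ln(4.38/16.4) = 6971 × -1.32 = -9204 J.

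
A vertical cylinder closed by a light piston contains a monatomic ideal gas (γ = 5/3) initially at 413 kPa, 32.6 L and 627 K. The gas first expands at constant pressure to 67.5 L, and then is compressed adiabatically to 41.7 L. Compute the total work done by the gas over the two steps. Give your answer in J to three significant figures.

W_total ≈ -1420 J

Step 1 (isobaric): W = PΔV = (413 kPa)(67.5 − 32.6 L) = 14414 J.
After step 1: P = 413 kPa, V = 67.5 L, T = 1298 K.
Step 2 (adiabatic): W = (P₁V₁ − P₂V₂)/(γ−1) = (27878 − 38433)/0.667 = -15833 J.
W_total = 14414 − 15833 = -1419 J.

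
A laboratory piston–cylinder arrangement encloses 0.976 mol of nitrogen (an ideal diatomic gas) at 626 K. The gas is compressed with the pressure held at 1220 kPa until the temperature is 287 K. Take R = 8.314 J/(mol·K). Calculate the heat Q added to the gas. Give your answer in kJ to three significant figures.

Isobaric: W = nRΔT = (0.976)(8.314)(-339) = -2751 J.
ΔU = nCᵥΔT with Cᵥ = 5R/2: ΔU = (0.976)(20.79)(-339) = -6877 J.
Q = ΔU + W = -6877 − 2751 = -9628 J.

Q ≈ -9.63 kJ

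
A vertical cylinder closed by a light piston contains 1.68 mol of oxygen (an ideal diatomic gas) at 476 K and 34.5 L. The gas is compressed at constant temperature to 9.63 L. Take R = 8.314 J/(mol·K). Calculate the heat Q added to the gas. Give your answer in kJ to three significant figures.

Isothermal ⇒ ΔU = 0, so Q = W = nRT ln(V₂/V₁).
Q = (1.68)(8.314)(476) ln(9.63/34.5) = 6649 × -1.276 = -8484 J.

Q ≈ -8.48 kJ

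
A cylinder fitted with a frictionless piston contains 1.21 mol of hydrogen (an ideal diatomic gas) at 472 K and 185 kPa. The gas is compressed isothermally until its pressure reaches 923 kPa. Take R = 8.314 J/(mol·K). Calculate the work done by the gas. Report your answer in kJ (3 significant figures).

Isothermal process: W = nRT ln(V₂/V₁) = nRT ln(P₁/P₂).
W = (1.21)(8.314)(472) × ln(185/923)
  = 4748 × ln(0.2004) = 4748 × -1.607
W_by_gas = -7632 J.

W ≈ -7.63 kJ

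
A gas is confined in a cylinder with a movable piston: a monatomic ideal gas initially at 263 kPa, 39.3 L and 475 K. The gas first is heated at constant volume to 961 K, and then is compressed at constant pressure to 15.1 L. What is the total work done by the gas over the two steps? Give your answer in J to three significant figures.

W_total ≈ -12900 J

Step 1 (isochoric): W = 0 (constant volume).
After step 1: P = 532.1 kPa (V unchanged).
Step 2 (isobaric): W = PΔV = (532.1 kPa)(15.1 − 39.3 L) = -12877 J.
W_total = 0 − 12877 = -12877 J.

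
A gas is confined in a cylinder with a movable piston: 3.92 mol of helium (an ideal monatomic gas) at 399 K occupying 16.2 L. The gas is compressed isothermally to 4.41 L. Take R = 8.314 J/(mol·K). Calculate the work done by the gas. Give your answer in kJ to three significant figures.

Isothermal: W = nRT ln(V₂/V₁).
W = (3.92)(8.314)(399) × ln(4.41/16.2)
  = 13004 × -1.301
W_by_gas = -16920 J.

W ≈ -16.9 kJ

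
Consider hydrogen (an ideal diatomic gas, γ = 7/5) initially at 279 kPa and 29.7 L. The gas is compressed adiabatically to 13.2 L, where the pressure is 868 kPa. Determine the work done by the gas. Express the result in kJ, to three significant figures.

W ≈ -7.93 kJ

Adiabatic: W = (P₁V₁ − P₂V₂)/(γ − 1) with γ = 7/5.
P₁V₁ = 8286 J, P₂V₂ = 11458 J.
W = (8286 − 11458) / 0.4 = -7928 J.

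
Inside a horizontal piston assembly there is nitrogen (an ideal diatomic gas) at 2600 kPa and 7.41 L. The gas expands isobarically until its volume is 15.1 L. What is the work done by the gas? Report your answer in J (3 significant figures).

W ≈ 20000 J

Isobaric: W = P ΔV.
W = (2600 kPa)(15.1 − 7.41 L) = (2600)(7.69) = 19994 J.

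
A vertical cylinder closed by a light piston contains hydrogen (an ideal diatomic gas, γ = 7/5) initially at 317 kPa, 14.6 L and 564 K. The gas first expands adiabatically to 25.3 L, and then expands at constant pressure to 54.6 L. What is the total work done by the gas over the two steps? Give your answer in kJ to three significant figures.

W_total ≈ 6.59 kJ

Step 1 (adiabatic): W = (P₁V₁ − P₂V₂)/(γ−1) = (4628 − 3715)/0.4 = 2284 J.
After step 1: P = 146.8 kPa, V = 25.3 L, T = 452.7 K.
Step 2 (isobaric): W = PΔV = (146.8 kPa)(54.6 − 25.3 L) = 4302 J.
W_total = 2284 + 4302 = 6586 J.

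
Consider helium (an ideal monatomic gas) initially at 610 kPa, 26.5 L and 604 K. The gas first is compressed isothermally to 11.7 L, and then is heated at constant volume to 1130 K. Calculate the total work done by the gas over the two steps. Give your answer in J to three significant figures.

W_total ≈ -13200 J

Step 1 (isothermal): W = P₁V₁ ln(V₂/V₁) = (16165) ln(11.7/26.5) = -13216 J.
Step 2 (isochoric): W = 0 (constant volume).
W_total = -13216 + 0 = -13216 J.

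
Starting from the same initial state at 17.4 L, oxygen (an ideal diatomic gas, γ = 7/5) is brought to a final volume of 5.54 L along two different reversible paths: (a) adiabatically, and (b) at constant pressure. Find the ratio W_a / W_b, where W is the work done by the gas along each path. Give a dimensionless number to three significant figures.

Path (a) adiabatic: W = P₁V₁(1 − (V₁/V₂)^(γ−1))/(γ−1) → W_a/(P₁V₁) = -1.451.
Path (b) isobaric: W = P₁(V₂ − V₁) → W_b/(P₁V₁) = -0.6816.
W_a / W_b = -1.451 / -0.6816 = 2.129.

W_a / W_b ≈ 2.13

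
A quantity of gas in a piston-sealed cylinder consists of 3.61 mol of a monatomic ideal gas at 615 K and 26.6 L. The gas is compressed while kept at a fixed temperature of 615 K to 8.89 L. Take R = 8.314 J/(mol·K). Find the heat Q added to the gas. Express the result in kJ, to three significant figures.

Q ≈ -20.2 kJ

Isothermal ⇒ ΔU = 0, so Q = W = nRT ln(V₂/V₁).
Q = (3.61)(8.314)(615) ln(8.89/26.6) = 18458 × -1.096 = -20230 J.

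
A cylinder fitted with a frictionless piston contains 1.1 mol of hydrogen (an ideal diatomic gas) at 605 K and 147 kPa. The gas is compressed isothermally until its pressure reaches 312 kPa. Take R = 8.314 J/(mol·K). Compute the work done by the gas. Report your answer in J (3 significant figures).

Isothermal process: W = nRT ln(V₂/V₁) = nRT ln(P₁/P₂).
W = (1.1)(8.314)(605) × ln(147/312)
  = 5533 × ln(0.4712) = 5533 × -0.7526
W_by_gas = -4164 J.

W ≈ -4160 J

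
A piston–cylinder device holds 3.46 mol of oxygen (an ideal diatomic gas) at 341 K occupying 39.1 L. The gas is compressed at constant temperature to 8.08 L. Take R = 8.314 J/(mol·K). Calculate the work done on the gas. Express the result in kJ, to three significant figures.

W ≈ 15.5 kJ

Isothermal: W = nRT ln(V₂/V₁).
W = (3.46)(8.314)(341) × ln(8.08/39.1)
  = 9809 × -1.577
W_by_gas = -15467 J; work on gas = −W_by = 15467 J.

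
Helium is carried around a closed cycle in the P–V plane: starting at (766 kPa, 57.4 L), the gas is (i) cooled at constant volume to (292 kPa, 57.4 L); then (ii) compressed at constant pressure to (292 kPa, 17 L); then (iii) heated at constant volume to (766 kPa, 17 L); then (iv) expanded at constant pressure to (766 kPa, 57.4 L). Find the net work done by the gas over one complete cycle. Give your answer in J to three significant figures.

W_net ≈ 19100 J

Constant-volume legs do no work.
W(ii) = (292)(17 − 57.4) = -11797 J; W(iv) = (766)(57.4 − 17) = 30946 J.
W_net = -11797 + 30946 = 19150 J (the clockwise enclosed area).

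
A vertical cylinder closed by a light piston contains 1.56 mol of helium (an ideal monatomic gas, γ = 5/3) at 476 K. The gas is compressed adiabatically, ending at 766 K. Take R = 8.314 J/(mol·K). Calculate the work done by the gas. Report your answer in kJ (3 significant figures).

Adiabatic ⇒ Q = 0, so W_by = −ΔU = nCᵥ(T₁ − T₂).
Cᵥ = 3R/2 = 12.47 J/(mol·K).
W = (1.56)(12.47)(476 − 766) = -5642 J.

W ≈ -5.64 kJ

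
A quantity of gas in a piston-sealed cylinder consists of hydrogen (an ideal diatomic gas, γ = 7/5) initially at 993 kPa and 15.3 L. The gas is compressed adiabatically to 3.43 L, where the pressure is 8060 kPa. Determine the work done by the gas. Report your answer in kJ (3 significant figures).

Adiabatic: W = (P₁V₁ − P₂V₂)/(γ − 1) with γ = 7/5.
P₁V₁ = 15193 J, P₂V₂ = 27646 J.
W = (15193 − 27646) / 0.4 = -31132 J.

W ≈ -31.1 kJ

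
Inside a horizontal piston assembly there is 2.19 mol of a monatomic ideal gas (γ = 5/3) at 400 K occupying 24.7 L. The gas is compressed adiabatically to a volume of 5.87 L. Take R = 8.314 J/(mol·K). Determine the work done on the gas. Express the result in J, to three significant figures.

Adiabatic: TV^(γ−1) = const with γ = 5/3.
T₂ = T₁ (V₁/V₂)^(γ−1) = 400 × (24.7/5.87)^0.667 = 400 × 2.606 = 1043 K.
W_by = nCᵥ(T₁ − T₂) = (2.19)(12.47)(400 − 1043) = -17549 J.
Work on gas = −W_by = 17549 J.

W ≈ 17500 J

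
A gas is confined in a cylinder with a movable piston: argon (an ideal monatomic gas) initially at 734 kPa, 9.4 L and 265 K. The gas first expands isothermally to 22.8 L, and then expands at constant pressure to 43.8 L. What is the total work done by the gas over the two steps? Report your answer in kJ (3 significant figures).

W_total ≈ 12.5 kJ

Step 1 (isothermal): W = P₁V₁ ln(V₂/V₁) = (6900) ln(22.8/9.4) = 6113 J.
After step 1: P = 302.6 kPa, V = 22.8 L, T = 265 K.
Step 2 (isobaric): W = PΔV = (302.6 kPa)(43.8 − 22.8 L) = 6355 J.
W_total = 6113 + 6355 = 12468 J.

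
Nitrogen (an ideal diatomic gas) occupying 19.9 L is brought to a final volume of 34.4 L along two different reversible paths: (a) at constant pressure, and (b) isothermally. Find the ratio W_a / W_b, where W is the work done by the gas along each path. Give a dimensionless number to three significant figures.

Path (a) isobaric: W = P₁(V₂ − V₁) → W_a/(P₁V₁) = 0.7286.
Path (b) isothermal: W = P₁V₁ ln(V₂/V₁) → W_b/(P₁V₁) = 0.5473.
W_a / W_b = 0.7286 / 0.5473 = 1.331.

W_a / W_b ≈ 1.33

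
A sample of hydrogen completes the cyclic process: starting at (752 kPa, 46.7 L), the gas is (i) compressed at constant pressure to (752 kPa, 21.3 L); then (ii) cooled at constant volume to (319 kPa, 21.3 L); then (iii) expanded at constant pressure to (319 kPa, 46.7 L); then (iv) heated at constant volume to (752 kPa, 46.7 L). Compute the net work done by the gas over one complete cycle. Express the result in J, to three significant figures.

Constant-volume legs do no work.
W(i) = (752)(21.3 − 46.7) = -19101 J; W(iii) = (319)(46.7 − 21.3) = 8103 J.
W_net = -19101 + 8103 = -10998 J (the counter-clockwise enclosed area).

W_net ≈ -11000 J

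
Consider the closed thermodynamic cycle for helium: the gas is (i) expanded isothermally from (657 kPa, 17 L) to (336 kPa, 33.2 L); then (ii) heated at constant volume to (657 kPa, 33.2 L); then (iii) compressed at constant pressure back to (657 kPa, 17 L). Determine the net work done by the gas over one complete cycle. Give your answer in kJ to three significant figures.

Leg (i): W = PᵢVᵢ ln(V_f/Vᵢ) = (11169) ln(33.2/17) = 7476 J.
Leg (ii): W = 0.
Leg (iii): W = PΔV = (657)(17 − 33.2) = -10643 J.
W_net = 7476 − 10643 = -3168 J.

W_net ≈ -3.17 kJ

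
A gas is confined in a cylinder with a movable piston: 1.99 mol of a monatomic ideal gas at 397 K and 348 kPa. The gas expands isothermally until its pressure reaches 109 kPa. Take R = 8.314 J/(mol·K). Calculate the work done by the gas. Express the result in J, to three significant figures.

W ≈ 7620 J

Isothermal process: W = nRT ln(V₂/V₁) = nRT ln(P₁/P₂).
W = (1.99)(8.314)(397) × ln(348/109)
  = 6568 × ln(3.193) = 6568 × 1.161
W_by_gas = 7625 J.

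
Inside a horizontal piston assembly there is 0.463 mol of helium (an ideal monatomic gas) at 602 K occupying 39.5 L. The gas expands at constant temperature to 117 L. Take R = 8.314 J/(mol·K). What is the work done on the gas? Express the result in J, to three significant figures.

W ≈ -2520 J

Isothermal: W = nRT ln(V₂/V₁).
W = (0.463)(8.314)(602) × ln(117/39.5)
  = 2317 × 1.086
W_by_gas = 2516 J; work on gas = −W_by = -2516 J.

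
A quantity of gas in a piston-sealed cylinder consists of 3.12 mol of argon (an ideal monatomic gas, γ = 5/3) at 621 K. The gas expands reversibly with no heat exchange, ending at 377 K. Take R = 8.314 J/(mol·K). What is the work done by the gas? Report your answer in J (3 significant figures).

W ≈ 9490 J

Adiabatic ⇒ Q = 0, so W_by = −ΔU = nCᵥ(T₁ − T₂).
Cᵥ = 3R/2 = 12.47 J/(mol·K).
W = (3.12)(12.47)(621 − 377) = 9494 J.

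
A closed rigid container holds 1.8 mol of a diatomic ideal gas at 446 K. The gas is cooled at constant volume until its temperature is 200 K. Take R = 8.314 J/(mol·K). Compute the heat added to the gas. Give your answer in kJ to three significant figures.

Constant volume ⇒ W = 0, so Q = ΔU = nCᵥΔT with Cᵥ = 5R/2 = 20.79 J/(mol·K).
ΔU = (1.8)(20.79)(200 − 446) = -9204 J.

Q ≈ -9.20 kJ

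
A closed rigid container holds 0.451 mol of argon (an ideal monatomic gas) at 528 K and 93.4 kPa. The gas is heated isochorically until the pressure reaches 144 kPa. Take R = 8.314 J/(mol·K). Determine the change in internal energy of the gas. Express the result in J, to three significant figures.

Constant volume ⇒ W = 0, so Q = ΔU = nCᵥΔT with Cᵥ = 3R/2 = 12.47 J/(mol·K).
At constant V, T₂/T₁ = P₂/P₁ ⇒ ΔT = T₁(P₂/P₁ − 1) = 528·(144/93.4 − 1) = 286 K.
ΔU = (0.451)(12.47)(286) = 1609 J.

ΔU ≈ 1610 J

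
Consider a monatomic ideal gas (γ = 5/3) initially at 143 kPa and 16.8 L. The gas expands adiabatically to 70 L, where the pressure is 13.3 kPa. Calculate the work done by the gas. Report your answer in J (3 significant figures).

W ≈ 2210 J

Adiabatic: W = (P₁V₁ − P₂V₂)/(γ − 1) with γ = 5/3.
P₁V₁ = 2402 J, P₂V₂ = 931 J.
W = (2402 − 931) / 0.6667 = 2207 J.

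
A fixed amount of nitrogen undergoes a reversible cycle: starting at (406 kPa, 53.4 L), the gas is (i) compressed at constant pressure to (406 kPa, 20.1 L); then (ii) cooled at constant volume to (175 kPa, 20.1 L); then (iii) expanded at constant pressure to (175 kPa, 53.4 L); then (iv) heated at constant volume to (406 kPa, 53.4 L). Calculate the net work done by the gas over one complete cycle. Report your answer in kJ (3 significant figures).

Constant-volume legs do no work.
W(i) = (406)(20.1 − 53.4) = -13520 J; W(iii) = (175)(53.4 − 20.1) = 5827 J.
W_net = -13520 + 5827 = -7692 J (the counter-clockwise enclosed area).

W_net ≈ -7.69 kJ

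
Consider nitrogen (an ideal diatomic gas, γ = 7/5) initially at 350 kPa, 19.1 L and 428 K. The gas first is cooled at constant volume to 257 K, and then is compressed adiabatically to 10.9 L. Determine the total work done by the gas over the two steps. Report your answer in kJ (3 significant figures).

Step 1 (isochoric): W = 0 (constant volume).
After step 1: P = 210.2 kPa (V unchanged).
Step 2 (adiabatic): W = (P₁V₁ − P₂V₂)/(γ−1) = (4014 − 5024)/0.4 = -2524 J.
W_total = 0 − 2524 = -2524 J.

W_total ≈ -2.52 kJ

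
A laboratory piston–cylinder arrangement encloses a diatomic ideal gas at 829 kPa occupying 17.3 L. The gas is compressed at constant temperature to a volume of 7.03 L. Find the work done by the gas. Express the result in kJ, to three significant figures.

Isothermal: W = nRT ln(V₂/V₁) = P₁V₁ ln(V₂/V₁).
P₁V₁ = (829 kPa)(17.3 L) = 14342 J.
W = 14342 × ln(7.03/17.3) = 14342 × -0.9005
W_by_gas = -12915 J.

W ≈ -12.9 kJ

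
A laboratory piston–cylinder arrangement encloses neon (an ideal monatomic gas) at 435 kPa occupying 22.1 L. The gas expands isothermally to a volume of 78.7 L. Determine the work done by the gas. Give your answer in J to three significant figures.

Isothermal: W = nRT ln(V₂/V₁) = P₁V₁ ln(V₂/V₁).
P₁V₁ = (435 kPa)(22.1 L) = 9614 J.
W = 9614 × ln(78.7/22.1) = 9614 × 1.27
W_by_gas = 12210 J.

W ≈ 12200 J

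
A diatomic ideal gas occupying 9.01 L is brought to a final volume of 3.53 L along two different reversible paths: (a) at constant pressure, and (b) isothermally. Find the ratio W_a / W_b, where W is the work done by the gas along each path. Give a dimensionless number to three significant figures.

Path (a) isobaric: W = P₁(V₂ − V₁) → W_a/(P₁V₁) = -0.6082.
Path (b) isothermal: W = P₁V₁ ln(V₂/V₁) → W_b/(P₁V₁) = -0.937.
W_a / W_b = -0.6082 / -0.937 = 0.6491.

W_a / W_b ≈ 0.649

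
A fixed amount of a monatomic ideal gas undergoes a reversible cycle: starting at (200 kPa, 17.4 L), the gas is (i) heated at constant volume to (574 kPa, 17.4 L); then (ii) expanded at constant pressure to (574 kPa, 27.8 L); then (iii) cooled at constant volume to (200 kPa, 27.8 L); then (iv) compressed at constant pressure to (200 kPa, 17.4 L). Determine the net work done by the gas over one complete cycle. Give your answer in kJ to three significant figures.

W_net ≈ 3.89 kJ

Constant-volume legs do no work.
W(ii) = (574)(27.8 − 17.4) = 5970 J; W(iv) = (200)(17.4 − 27.8) = -2080 J.
W_net = 5970 − 2080 = 3890 J (the clockwise enclosed area).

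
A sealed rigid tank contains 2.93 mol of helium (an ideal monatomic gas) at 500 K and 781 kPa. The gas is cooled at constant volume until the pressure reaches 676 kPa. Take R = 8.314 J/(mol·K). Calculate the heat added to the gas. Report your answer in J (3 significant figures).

Q ≈ -2460 J

Constant volume ⇒ W = 0, so Q = ΔU = nCᵥΔT with Cᵥ = 3R/2 = 12.47 J/(mol·K).
At constant V, T₂/T₁ = P₂/P₁ ⇒ ΔT = T₁(P₂/P₁ − 1) = 500·(676/781 − 1) = -67.22 K.
ΔU = (2.93)(12.47)(-67.22) = -2456 J.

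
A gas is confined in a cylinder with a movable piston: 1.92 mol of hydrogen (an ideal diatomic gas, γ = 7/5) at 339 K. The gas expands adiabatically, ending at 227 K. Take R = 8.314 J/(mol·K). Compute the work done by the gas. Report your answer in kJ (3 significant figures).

Adiabatic ⇒ Q = 0, so W_by = −ΔU = nCᵥ(T₁ − T₂).
Cᵥ = 5R/2 = 20.79 J/(mol·K).
W = (1.92)(20.79)(339 − 227) = 4470 J.

W ≈ 4.47 kJ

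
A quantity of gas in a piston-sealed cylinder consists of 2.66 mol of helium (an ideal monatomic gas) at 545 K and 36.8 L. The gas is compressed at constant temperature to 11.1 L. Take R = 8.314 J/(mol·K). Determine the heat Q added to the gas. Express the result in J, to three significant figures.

Q ≈ -14400 J

Isothermal ⇒ ΔU = 0, so Q = W = nRT ln(V₂/V₁).
Q = (2.66)(8.314)(545) ln(11.1/36.8) = 12053 × -1.199 = -14446 J.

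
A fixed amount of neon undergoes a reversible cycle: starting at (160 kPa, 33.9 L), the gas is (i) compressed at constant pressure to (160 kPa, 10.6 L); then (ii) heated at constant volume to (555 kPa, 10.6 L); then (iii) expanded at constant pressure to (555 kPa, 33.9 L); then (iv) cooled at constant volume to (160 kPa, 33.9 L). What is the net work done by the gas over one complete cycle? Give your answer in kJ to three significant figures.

W_net ≈ 9.20 kJ

Constant-volume legs do no work.
W(i) = (160)(10.6 − 33.9) = -3728 J; W(iii) = (555)(33.9 − 10.6) = 12931 J.
W_net = -3728 + 12931 = 9203 J (the clockwise enclosed area).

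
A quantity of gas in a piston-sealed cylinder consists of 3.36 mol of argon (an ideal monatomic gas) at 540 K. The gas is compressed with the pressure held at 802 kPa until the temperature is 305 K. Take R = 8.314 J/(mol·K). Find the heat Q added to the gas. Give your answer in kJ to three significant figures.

Isobaric: W = nRΔT = (3.36)(8.314)(-235) = -6565 J.
ΔU = nCᵥΔT with Cᵥ = 3R/2: ΔU = (3.36)(12.47)(-235) = -9847 J.
Q = ΔU + W = -9847 − 6565 = -16412 J.

Q ≈ -16.4 kJ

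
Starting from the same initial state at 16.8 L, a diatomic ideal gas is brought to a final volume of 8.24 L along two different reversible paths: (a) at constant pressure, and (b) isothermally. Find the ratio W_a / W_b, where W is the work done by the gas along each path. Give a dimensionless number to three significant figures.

Path (a) isobaric: W = P₁(V₂ − V₁) → W_a/(P₁V₁) = -0.5095.
Path (b) isothermal: W = P₁V₁ ln(V₂/V₁) → W_b/(P₁V₁) = -0.7124.
W_a / W_b = -0.5095 / -0.7124 = 0.7152.

W_a / W_b ≈ 0.715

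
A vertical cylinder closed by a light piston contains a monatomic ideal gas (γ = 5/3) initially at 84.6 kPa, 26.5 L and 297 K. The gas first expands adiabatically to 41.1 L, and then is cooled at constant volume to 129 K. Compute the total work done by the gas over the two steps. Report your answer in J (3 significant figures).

Step 1 (adiabatic): W = (P₁V₁ − P₂V₂)/(γ−1) = (2242 − 1673)/0.667 = 853 J.
Step 2 (isochoric): W = 0 (constant volume).
W_total = 853 + 0 = 853 J.

W_total ≈ 853 J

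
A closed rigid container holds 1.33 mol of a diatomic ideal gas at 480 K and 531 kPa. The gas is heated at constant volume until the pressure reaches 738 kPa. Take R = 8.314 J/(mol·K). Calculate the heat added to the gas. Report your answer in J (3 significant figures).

Q ≈ 5170 J

Constant volume ⇒ W = 0, so Q = ΔU = nCᵥΔT with Cᵥ = 5R/2 = 20.79 J/(mol·K).
At constant V, T₂/T₁ = P₂/P₁ ⇒ ΔT = T₁(P₂/P₁ − 1) = 480·(738/531 − 1) = 187.1 K.
ΔU = (1.33)(20.79)(187.1) = 5173 J.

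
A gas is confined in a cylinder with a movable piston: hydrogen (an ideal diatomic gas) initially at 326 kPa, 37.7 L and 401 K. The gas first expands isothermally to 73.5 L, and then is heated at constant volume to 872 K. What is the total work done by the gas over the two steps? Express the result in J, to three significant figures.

Step 1 (isothermal): W = P₁V₁ ln(V₂/V₁) = (12290) ln(73.5/37.7) = 8205 J.
Step 2 (isochoric): W = 0 (constant volume).
W_total = 8205 + 0 = 8205 J.

W_total ≈ 8210 J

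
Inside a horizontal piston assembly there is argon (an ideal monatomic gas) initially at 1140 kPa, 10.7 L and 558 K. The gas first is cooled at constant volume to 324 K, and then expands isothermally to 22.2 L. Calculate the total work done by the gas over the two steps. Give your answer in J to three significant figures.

Step 1 (isochoric): W = 0 (constant volume).
After step 1: P = 661.9 kPa (V unchanged).
Step 2 (isothermal): W = P₁V₁ ln(V₂/V₁) = (7083) ln(22.2/10.7) = 5169 J.
W_total = 0 + 5169 = 5169 J.

W_total ≈ 5170 J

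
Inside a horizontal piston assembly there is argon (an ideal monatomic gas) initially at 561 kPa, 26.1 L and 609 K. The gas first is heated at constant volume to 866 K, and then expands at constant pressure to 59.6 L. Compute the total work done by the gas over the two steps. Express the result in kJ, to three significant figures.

Step 1 (isochoric): W = 0 (constant volume).
After step 1: P = 797.7 kPa (V unchanged).
Step 2 (isobaric): W = PΔV = (797.7 kPa)(59.6 − 26.1 L) = 26724 J.
W_total = 0 + 26724 = 26724 J.

W_total ≈ 26.7 kJ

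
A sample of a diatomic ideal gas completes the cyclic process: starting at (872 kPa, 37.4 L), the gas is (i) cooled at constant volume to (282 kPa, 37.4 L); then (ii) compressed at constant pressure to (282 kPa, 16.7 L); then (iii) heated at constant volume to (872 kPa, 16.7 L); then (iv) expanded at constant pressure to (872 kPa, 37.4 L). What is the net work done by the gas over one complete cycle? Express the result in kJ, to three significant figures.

Constant-volume legs do no work.
W(ii) = (282)(16.7 − 37.4) = -5837 J; W(iv) = (872)(37.4 − 16.7) = 18050 J.
W_net = -5837 + 18050 = 12213 J (the clockwise enclosed area).

W_net ≈ 12.2 kJ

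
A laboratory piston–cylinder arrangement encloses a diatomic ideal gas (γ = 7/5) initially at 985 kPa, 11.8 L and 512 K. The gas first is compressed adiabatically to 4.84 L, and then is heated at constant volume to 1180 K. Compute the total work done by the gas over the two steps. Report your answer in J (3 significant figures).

W_total ≈ -12400 J

Step 1 (adiabatic): W = (P₁V₁ − P₂V₂)/(γ−1) = (11623 − 16601)/0.4 = -12445 J.
Step 2 (isochoric): W = 0 (constant volume).
W_total = -12445 + 0 = -12445 J.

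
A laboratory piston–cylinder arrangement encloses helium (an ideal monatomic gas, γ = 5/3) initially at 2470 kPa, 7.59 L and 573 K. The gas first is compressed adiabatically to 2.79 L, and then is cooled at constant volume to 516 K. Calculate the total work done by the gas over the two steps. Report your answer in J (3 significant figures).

Step 1 (adiabatic): W = (P₁V₁ − P₂V₂)/(γ−1) = (18747 − 36534)/0.667 = -26680 J.
Step 2 (isochoric): W = 0 (constant volume).
W_total = -26680 + 0 = -26680 J.

W_total ≈ -26700 J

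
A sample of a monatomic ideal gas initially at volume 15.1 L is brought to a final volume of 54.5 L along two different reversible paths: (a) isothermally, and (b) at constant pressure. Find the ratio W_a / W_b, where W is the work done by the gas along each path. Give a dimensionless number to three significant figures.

W_a / W_b ≈ 0.492

Path (a) isothermal: W = P₁V₁ ln(V₂/V₁) → W_a/(P₁V₁) = 1.284.
Path (b) isobaric: W = P₁(V₂ − V₁) → W_b/(P₁V₁) = 2.609.
W_a / W_b = 1.284 / 2.609 = 0.4919.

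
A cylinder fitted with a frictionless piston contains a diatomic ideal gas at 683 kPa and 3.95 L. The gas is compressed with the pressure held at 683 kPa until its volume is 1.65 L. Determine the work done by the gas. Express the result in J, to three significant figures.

W ≈ -1570 J

Isobaric: W = P ΔV.
W = (683 kPa)(1.65 − 3.95 L) = (683)(-2.3) = -1571 J.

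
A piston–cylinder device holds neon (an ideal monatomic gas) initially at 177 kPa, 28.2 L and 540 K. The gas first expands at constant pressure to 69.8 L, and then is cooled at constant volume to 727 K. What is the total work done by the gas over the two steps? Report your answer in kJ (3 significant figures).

W_total ≈ 7.36 kJ

Step 1 (isobaric): W = PΔV = (177 kPa)(69.8 − 28.2 L) = 7363 J.
Step 2 (isochoric): W = 0 (constant volume).
W_total = 7363 + 0 = 7363 J.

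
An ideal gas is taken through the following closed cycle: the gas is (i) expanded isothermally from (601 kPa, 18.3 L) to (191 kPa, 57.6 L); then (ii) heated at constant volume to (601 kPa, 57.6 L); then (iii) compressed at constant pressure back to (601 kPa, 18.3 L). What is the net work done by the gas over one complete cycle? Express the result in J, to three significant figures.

Leg (i): W = PᵢVᵢ ln(V_f/Vᵢ) = (10998) ln(57.6/18.3) = 12611 J.
Leg (ii): W = 0.
Leg (iii): W = PΔV = (601)(18.3 − 57.6) = -23619 J.
W_net = 12611 − 23619 = -11008 J.

W_net ≈ -11000 J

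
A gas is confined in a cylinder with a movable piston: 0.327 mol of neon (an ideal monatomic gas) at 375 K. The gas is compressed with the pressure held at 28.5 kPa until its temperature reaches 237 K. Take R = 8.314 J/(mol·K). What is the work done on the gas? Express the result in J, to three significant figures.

Isobaric: W = P ΔV = nR ΔT.
W = (0.327)(8.314)(237 − 375) = -375.2 J.
Work on gas = −W_by = 375.2 J.

W ≈ 375 J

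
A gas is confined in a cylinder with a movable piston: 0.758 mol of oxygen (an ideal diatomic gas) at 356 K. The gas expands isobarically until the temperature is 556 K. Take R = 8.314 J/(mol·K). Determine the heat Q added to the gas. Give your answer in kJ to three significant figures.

Q ≈ 4.41 kJ

Isobaric: W = nRΔT = (0.758)(8.314)(200) = 1260 J.
ΔU = nCᵥΔT with Cᵥ = 5R/2: ΔU = (0.758)(20.79)(200) = 3151 J.
Q = ΔU + W = 3151 + 1260 = 4411 J.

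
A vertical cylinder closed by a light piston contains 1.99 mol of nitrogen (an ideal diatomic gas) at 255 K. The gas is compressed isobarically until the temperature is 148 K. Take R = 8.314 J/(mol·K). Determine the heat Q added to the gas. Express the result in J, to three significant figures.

Q ≈ -6200 J

Isobaric: W = nRΔT = (1.99)(8.314)(-107) = -1770 J.
ΔU = nCᵥΔT with Cᵥ = 5R/2: ΔU = (1.99)(20.79)(-107) = -4426 J.
Q = ΔU + W = -4426 − 1770 = -6196 J.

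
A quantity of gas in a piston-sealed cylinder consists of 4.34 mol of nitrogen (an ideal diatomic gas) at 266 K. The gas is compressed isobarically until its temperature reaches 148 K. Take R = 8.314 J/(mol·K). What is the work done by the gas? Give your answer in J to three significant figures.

W ≈ -4260 J

Isobaric: W = P ΔV = nR ΔT.
W = (4.34)(8.314)(148 − 266) = -4258 J.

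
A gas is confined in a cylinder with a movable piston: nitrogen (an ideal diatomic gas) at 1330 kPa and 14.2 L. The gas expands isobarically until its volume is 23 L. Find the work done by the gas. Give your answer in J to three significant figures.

W ≈ 11700 J

Isobaric: W = P ΔV.
W = (1330 kPa)(23 − 14.2 L) = (1330)(8.8) = 11704 J.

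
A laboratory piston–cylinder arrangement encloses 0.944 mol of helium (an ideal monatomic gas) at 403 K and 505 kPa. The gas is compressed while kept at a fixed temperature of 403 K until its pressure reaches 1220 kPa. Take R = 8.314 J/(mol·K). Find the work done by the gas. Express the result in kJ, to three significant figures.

Isothermal process: W = nRT ln(V₂/V₁) = nRT ln(P₁/P₂).
W = (0.944)(8.314)(403) × ln(505/1220)
  = 3163 × ln(0.4139) = 3163 × -0.882
W_by_gas = -2790 J.

W ≈ -2.79 kJ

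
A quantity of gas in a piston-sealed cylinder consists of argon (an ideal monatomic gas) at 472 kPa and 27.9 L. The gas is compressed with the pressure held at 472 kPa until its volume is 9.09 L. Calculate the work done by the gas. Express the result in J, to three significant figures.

Isobaric: W = P ΔV.
W = (472 kPa)(9.09 − 27.9 L) = (472)(-18.81) = -8878 J.

W ≈ -8880 J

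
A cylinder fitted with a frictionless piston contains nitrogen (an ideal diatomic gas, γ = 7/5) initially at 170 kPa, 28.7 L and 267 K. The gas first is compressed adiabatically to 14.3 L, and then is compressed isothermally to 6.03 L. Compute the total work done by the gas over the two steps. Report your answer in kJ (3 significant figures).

Step 1 (adiabatic): W = (P₁V₁ − P₂V₂)/(γ−1) = (4879 − 6447)/0.4 = -3920 J.
After step 1: P = 450.8 kPa, V = 14.3 L, T = 352.8 K.
Step 2 (isothermal): W = P₁V₁ ln(V₂/V₁) = (6447) ln(6.03/14.3) = -5567 J.
W_total = -3920 − 5567 = -9487 J.

W_total ≈ -9.49 kJ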